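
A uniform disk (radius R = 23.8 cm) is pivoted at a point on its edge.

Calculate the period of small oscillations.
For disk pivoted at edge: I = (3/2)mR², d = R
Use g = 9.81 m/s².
I/m = (3/2)R² = 0.08497 m²; d = R = 0.238 m
T = 2π√((3/2)R²/(gR)) = 2π√(3R/(2g)) = 1.199 s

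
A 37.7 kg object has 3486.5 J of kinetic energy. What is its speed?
KE = ½mv² → v = √(2KE/m) = √(2×3486.5/37.7) = 13.6 m/s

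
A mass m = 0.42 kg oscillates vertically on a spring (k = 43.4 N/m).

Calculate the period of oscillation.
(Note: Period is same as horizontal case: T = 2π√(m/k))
T = 2π√(m/k) = 2π√(0.42/43.4) = 0.6181 s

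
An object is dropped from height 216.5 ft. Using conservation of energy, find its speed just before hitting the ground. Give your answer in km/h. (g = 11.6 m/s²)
mgh = ½mv² → v = √(2gh) = √(2×11.6×65.99) = 39.13 m/s = 140.9 km/h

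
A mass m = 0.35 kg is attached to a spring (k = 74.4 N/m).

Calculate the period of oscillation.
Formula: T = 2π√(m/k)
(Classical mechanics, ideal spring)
T = 2π√(m/k) = 2π√(0.35/74.4) = 0.431 s; f = 1/T = 2.32 Hz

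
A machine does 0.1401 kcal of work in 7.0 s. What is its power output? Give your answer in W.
P = W/t = 586.2 J / 7 s = 83.74 W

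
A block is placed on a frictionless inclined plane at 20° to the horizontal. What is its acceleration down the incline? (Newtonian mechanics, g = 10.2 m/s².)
a = g sin(θ) = 10.2 × sin(20°) = 10.2 × 0.342 = 3.49 m/s²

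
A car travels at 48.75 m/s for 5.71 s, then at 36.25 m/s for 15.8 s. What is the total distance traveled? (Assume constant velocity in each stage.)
d₁ = v₁t₁ = 48.75 × 5.71 = 278.363 m
d₂ = v₂t₂ = 36.25 × 15.8 = 572.75 m
d_total = 278.363 + 572.75 = 851.11 m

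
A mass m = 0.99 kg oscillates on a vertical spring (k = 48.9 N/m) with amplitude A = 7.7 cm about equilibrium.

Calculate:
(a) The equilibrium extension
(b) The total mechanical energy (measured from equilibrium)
x_eq = mg/k = 0.99×9.81/48.9 = 0.1986 m = 19.86 cm
E = ½kA² = ½×48.9×(0.077)² = 0.145 J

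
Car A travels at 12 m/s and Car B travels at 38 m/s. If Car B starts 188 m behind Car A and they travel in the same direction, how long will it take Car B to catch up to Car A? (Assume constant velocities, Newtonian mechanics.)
Relative speed: v_rel = 38 - 12 = 26 m/s
Time to catch: t = d₀/v_rel = 188/26 = 7.23 s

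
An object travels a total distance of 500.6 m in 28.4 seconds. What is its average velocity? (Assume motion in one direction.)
v_avg = Δd / Δt = 500.6 / 28.4 = 17.63 m/s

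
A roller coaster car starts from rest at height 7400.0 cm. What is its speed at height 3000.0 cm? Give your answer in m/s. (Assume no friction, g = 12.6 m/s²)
mgh₁ = ½mv₂² + mgh₂ → v₂ = √(2g(h₁−h₂)) = √(2×12.6×(74−30)) = 33.3 m/s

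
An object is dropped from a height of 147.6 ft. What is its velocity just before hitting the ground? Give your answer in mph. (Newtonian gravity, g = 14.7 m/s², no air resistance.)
v = √(2gh) (with unit conversion) = 81.35 mph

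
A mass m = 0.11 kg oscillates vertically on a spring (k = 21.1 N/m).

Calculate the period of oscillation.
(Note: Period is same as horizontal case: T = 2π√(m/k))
T = 2π√(m/k) = 2π√(0.11/21.1) = 0.4537 s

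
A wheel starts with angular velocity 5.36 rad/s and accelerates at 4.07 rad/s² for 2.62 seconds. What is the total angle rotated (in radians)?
θ = ω₀t + ½αt² = 5.36×2.62 + ½×4.07×2.62² = 28.01 rad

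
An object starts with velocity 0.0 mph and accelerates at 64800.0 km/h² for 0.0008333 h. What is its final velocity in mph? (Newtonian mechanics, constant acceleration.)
v = v₀ + at (with unit conversion) = 33.55 mph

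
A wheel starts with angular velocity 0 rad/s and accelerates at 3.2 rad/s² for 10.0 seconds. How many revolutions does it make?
θ = ω₀t + ½αt² = 0×10.0 + ½×3.2×10.0² = 160.0 rad
Revolutions = θ/(2π) = 160.0/(2π) = 25.46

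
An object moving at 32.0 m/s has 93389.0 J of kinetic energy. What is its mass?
KE = ½mv² → m = 2KE/v² = 2×93389.0/32.0² = 182.4 kg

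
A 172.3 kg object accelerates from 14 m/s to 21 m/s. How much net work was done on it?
W_net = ΔKE = ½m(v₂² − v₁²) = ½×172.3×(21² − 14²) = 21106.75 J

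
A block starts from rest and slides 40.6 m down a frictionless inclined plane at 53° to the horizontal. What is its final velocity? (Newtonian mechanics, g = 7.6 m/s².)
a = g sin(θ) = 7.6 × sin(53°) = 6.07 m/s²
v = √(2ad) = √(2 × 6.07 × 40.6) = 22.2 m/s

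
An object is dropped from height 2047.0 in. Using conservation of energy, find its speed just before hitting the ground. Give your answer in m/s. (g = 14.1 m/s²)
mgh = ½mv² → v = √(2gh) = √(2×14.1×51.99) = 38.29 m/s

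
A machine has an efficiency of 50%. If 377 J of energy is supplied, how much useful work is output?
W_out = η × W_in = 0.5 × 377 = 188.5 J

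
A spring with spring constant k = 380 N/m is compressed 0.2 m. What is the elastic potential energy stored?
PE = ½kx² = ½×380×0.2² = 7.6 J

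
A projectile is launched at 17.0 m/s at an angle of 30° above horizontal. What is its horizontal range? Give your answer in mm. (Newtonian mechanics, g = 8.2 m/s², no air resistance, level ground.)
R = v₀² sin(2θ) / g (with unit conversion) = 30520.0 mm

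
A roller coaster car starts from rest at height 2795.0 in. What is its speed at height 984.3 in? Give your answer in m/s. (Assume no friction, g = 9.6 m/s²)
mgh₁ = ½mv₂² + mgh₂ → v₂ = √(2g(h₁−h₂)) = √(2×9.6×(70.99−25)) = 29.72 m/s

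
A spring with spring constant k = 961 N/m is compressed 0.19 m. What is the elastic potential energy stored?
PE = ½kx² = ½×961×0.19² = 17.35 J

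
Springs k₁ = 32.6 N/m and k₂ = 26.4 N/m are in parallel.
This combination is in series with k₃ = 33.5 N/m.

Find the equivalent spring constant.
k₁₂ = k₁ + k₂ = 59 N/m (parallel)
1/k_eq = 1/k₁₂ + 1/k₃ → k_eq = 21.37 N/m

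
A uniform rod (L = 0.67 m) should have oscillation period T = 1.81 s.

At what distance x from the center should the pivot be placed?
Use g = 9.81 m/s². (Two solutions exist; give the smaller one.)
T = 2π√((L²/12 + x²)/(gx)). Let c = T²g/(4π²) = 0.8141.
x² − cx + L²/12 = 0 → x = (c − √(c² − L²/3))/2 = 0.04889 m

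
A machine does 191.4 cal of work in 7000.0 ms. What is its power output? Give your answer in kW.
P = W/t = 800.8 J / 7 s = 114.4 W = 0.1144 kW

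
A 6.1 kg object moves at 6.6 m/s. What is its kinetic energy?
KE = ½mv² = ½×6.1×6.6² = 132.858 J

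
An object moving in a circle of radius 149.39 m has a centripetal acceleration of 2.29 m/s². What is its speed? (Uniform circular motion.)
v = √(a_c × r) = √(2.29 × 149.39) = 18.5 m/s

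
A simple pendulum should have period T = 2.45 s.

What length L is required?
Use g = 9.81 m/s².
T = 2π√(L/g) → L = g(T/2π)² = 9.81×(2.45/2π)² = 1.492 m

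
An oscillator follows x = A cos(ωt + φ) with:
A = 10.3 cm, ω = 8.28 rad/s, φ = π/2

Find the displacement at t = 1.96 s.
x = A cos(ωt + φ) = 10.3×cos(8.28×1.96 + π/2) = 5.125 cm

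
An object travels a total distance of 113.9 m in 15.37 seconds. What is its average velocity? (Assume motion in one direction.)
v_avg = Δd / Δt = 113.9 / 15.37 = 7.41 m/s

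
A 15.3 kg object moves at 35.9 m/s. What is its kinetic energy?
KE = ½mv² = ½×15.3×35.9² = 9859.396 J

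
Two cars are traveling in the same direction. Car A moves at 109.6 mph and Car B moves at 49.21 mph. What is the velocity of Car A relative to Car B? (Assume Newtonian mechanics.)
v_rel = v_A - v_B = 109.6 - 49.21 = 60.39 mph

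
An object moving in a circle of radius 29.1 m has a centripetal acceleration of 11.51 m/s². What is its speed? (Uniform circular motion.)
v = √(a_c × r) = √(11.51 × 29.1) = 18.3 m/s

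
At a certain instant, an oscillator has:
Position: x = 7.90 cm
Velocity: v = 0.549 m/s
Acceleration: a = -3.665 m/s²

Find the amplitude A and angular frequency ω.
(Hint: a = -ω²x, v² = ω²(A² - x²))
a = −ω²x → ω = √(|a|/x) = √(3.665/0.079) = 6.811 rad/s
v² = ω²(A² − x²) → A = √(x² + v²/ω²) = √(0.079² + 0.549²/6.811²) = 0.1129 m = 11.29 cm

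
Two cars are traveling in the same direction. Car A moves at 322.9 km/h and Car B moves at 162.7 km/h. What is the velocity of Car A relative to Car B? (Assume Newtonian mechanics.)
v_rel = v_A - v_B = 322.9 - 162.7 = 160.2 km/h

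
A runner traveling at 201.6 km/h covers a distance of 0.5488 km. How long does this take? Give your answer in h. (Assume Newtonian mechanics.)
t = d/v (with unit conversion) = 0.002722 h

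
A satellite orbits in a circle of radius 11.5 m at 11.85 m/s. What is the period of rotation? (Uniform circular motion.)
T = 2πr/v = 2π×11.5/11.85 = 6.1 s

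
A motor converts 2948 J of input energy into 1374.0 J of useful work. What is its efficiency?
η = W_out/W_in = 1374.0/2948 = 0.4661 = 46.61%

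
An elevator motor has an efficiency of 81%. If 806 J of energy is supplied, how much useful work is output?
W_out = η × W_in = 0.81 × 806 = 652.86 J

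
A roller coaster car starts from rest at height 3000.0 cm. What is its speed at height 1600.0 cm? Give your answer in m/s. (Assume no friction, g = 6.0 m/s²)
mgh₁ = ½mv₂² + mgh₂ → v₂ = √(2g(h₁−h₂)) = √(2×6.0×(30−16)) = 12.96 m/s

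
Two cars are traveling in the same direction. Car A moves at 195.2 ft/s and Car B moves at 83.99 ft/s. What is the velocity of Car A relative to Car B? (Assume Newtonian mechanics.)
v_rel = v_A - v_B = 195.2 - 83.99 = 111.2 ft/s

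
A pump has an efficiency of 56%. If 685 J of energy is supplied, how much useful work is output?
W_out = η × W_in = 0.56 × 685 = 383.6 J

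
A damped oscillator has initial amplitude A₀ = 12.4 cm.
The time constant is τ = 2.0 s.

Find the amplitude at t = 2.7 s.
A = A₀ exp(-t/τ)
A = A₀ exp(−t/τ) = 12.4×exp(−2.7/2.0) = 3.215 cm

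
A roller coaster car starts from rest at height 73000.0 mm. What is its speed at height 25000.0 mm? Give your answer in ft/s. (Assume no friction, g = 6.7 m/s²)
mgh₁ = ½mv₂² + mgh₂ → v₂ = √(2g(h₁−h₂)) = √(2×6.7×(73−25)) = 25.36 m/s = 83.21 ft/s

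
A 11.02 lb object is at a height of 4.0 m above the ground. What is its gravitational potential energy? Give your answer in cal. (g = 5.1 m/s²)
PE = mgh = 4.999 kg × 5.1 m/s² × 4 m = 102 J = 24.37 cal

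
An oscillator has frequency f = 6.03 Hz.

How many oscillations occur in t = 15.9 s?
n = f×t = 6.03×15.9 = 95.88 oscillations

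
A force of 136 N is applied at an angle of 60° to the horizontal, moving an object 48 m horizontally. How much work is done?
W = Fd cosθ = 136×48×cos(60°) = 3264.0 J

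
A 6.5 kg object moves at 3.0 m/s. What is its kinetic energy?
KE = ½mv² = ½×6.5×3.0² = 29.25 J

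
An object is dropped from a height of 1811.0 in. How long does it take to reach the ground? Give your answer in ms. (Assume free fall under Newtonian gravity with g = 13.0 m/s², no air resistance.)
t = √(2h/g) (with unit conversion) = 2660.0 ms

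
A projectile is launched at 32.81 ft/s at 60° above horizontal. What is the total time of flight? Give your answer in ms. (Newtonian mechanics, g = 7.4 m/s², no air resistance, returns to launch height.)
T = 2v₀sin(θ)/g (with unit conversion) = 2341.0 ms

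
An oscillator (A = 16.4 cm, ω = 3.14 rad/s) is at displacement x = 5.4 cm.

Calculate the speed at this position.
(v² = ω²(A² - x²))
v = ω√(A² − x²) = 3.14×√(0.164² − 0.054²) = 0.4862 m/s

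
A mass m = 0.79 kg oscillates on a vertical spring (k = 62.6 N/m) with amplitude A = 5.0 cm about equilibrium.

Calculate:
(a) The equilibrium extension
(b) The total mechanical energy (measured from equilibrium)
x_eq = mg/k = 0.79×9.81/62.6 = 0.1238 m = 12.38 cm
E = ½kA² = ½×62.6×(0.05)² = 0.07825 J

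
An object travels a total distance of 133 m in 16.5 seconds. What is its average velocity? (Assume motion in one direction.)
v_avg = Δd / Δt = 133 / 16.5 = 8.06 m/s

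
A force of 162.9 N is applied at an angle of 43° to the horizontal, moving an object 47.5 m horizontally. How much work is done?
W = Fd cosθ = 162.9×47.5×cos(43°) = 5659.0 J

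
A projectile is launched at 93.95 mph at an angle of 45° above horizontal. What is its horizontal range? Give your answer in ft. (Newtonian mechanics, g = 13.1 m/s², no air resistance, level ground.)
R = v₀² sin(2θ) / g (with unit conversion) = 441.8 ft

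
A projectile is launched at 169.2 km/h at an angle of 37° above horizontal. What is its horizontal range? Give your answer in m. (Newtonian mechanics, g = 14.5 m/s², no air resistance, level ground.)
R = v₀² sin(2θ) / g (with unit conversion) = 146.4 m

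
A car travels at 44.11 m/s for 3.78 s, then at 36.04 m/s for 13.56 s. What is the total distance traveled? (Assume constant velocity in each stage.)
d₁ = v₁t₁ = 44.11 × 3.78 = 166.736 m
d₂ = v₂t₂ = 36.04 × 13.56 = 488.702 m
d_total = 166.736 + 488.702 = 655.44 m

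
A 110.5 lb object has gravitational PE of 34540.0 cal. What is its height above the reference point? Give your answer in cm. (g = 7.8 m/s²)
PE = mgh → h = PE/(mg) = 1.445e+05 J / (50.12 kg × 7.8 m/s²) = 369.7 m = 36970.0 cm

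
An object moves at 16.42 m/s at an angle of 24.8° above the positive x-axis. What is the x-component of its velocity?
vₓ = v cos(θ) = 16.42 × cos(24.8°) = 14.91 m/s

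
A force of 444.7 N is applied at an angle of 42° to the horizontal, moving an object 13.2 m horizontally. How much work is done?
W = Fd cosθ = 444.7×13.2×cos(42°) = 4362.3 J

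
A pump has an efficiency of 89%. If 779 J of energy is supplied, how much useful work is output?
W_out = η × W_in = 0.89 × 779 = 693.31 J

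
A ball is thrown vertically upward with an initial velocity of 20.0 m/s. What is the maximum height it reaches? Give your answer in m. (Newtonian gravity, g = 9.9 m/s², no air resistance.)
h_max = v₀²/(2g) = 20.2 m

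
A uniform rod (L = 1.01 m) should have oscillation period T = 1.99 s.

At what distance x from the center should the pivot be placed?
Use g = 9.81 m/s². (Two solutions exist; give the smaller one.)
T = 2π√((L²/12 + x²)/(gx)). Let c = T²g/(4π²) = 0.984.
x² − cx + L²/12 = 0 → x = (c − √(c² − L²/3))/2 = 0.09569 m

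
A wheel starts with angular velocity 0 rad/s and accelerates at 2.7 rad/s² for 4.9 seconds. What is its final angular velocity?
ω = ω₀ + αt = 0 + 2.7 × 4.9 = 13.23 rad/s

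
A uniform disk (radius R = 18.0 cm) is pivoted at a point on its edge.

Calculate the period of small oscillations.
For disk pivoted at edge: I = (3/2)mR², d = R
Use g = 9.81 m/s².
I/m = (3/2)R² = 0.0486 m²; d = R = 0.18 m
T = 2π√((3/2)R²/(gR)) = 2π√(3R/(2g)) = 1.042 s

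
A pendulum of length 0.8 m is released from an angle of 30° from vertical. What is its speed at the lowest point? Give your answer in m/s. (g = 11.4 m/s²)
h = L(1 − cosθ) = 0.8×(1 − cos30°) = 0.1072 m
v = √(2gh) = √(2×11.4×0.1072) = 1.563 m/s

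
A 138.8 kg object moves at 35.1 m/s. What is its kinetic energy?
KE = ½mv² = ½×138.8×35.1² = 85501.49 J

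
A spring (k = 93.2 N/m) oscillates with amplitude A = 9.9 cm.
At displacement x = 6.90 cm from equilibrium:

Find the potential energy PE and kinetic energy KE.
E_total = ½kA² = ½×93.2×(0.099)² = 0.4567 J
PE = ½kx² = ½×93.2×(0.069)² = 0.2219 J
KE = E_total − PE = 0.2349 J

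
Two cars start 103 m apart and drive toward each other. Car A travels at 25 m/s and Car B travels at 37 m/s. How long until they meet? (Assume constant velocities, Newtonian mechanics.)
Combined speed: v_combined = 25 + 37 = 62 m/s
Time to meet: t = d/62 = 103/62 = 1.66 s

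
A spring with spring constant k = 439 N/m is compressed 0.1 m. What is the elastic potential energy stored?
PE = ½kx² = ½×439×0.1² = 2.195 J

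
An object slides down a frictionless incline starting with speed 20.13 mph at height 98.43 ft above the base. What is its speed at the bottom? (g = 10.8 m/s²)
½mv₀² + mgh = ½mv² → v = √(v₀² + 2gh) = √(8.999² + 2×10.8×30) = 27 m/s = 60.4 mph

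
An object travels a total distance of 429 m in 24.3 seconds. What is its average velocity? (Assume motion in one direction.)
v_avg = Δd / Δt = 429 / 24.3 = 17.65 m/s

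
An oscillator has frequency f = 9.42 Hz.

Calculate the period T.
T = 1/f = 1/9.42 = 0.1062 s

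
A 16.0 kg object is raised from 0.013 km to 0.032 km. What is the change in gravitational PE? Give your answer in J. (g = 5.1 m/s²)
ΔPE = mg(h₂ − h₁) = 16 kg × 5.1 m/s² × (32 − 13) m = 1550 J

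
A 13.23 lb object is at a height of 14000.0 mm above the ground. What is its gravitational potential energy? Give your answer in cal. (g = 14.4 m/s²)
PE = mgh = 6.001 kg × 14.4 m/s² × 14 m = 1210 J = 289.2 cal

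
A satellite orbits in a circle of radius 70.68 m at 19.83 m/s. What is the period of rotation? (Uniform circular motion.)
T = 2πr/v = 2π×70.68/19.83 = 22.4 s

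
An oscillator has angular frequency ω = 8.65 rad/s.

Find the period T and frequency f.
T = 2π/ω = 2π/8.65 = 0.7264 s; f = ω/2π = 1.377 Hz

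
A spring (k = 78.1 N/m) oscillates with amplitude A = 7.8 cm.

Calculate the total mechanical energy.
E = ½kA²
E = ½kA² = ½×78.1×(0.078)² = 0.2376 J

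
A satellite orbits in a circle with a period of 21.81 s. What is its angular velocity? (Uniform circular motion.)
ω = 2π/T = 2π/21.81 = 0.2881 rad/s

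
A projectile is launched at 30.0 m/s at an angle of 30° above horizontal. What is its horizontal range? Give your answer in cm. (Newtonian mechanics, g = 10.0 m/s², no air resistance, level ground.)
R = v₀² sin(2θ) / g (with unit conversion) = 7794.0 cm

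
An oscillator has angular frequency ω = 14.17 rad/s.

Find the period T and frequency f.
T = 2π/ω = 2π/14.17 = 0.4434 s; f = ω/2π = 2.255 Hz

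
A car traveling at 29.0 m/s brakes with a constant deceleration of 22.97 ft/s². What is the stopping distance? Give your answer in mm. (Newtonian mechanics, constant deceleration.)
d = v₀² / (2a) (with unit conversion) = 60060.0 mm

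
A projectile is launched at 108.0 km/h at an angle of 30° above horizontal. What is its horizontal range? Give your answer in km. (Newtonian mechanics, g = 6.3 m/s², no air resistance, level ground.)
R = v₀² sin(2θ) / g (with unit conversion) = 0.1237 km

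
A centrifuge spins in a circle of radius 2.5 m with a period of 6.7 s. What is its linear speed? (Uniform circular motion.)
v = 2πr/T = 2π×2.5/6.7 = 2.34 m/s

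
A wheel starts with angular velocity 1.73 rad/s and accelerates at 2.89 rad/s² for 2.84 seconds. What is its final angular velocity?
ω = ω₀ + αt = 1.73 + 2.89 × 2.84 = 9.94 rad/s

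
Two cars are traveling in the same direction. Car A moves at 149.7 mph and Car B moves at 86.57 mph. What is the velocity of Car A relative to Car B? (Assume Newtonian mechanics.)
v_rel = v_A - v_B = 149.7 - 86.57 = 63.13 mph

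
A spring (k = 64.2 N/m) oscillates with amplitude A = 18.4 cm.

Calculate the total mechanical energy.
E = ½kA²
E = ½kA² = ½×64.2×(0.184)² = 1.087 J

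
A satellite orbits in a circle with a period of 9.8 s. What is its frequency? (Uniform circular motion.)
f = 1/T = 1/9.8 = 0.102 Hz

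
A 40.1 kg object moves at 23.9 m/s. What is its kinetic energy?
KE = ½mv² = ½×40.1×23.9² = 11452.76 J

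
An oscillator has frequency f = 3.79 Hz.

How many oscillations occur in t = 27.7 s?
n = f×t = 3.79×27.7 = 105 oscillations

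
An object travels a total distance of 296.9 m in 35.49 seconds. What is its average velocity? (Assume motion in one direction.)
v_avg = Δd / Δt = 296.9 / 35.49 = 8.37 m/s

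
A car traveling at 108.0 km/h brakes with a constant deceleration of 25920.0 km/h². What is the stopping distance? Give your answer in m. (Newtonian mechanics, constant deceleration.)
d = v₀² / (2a) (with unit conversion) = 225.0 m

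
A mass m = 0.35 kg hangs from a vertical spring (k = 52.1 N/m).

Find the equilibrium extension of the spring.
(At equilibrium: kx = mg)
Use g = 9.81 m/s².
x_eq = mg/k = 0.35×9.81/52.1 = 0.0659 m = 6.59 cm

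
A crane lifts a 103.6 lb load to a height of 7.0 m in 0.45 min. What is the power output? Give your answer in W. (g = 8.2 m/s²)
W = mgh = 46.99×8.2×7 = 2697 J
P = W/t = 2697/27 = 99.9 W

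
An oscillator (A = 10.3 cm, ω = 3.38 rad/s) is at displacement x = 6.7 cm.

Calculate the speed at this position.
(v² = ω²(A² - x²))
v = ω√(A² − x²) = 3.38×√(0.103² − 0.067²) = 0.2644 m/s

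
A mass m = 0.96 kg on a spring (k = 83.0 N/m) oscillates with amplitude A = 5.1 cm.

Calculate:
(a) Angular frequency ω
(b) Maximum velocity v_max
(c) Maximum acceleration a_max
ω = √(k/m) = √(83.0/0.96) = 9.298 rad/s
v_max = ωA = 9.298×0.051 = 0.4742 m/s
a_max = ω²A = 9.298²×0.051 = 4.409 m/s²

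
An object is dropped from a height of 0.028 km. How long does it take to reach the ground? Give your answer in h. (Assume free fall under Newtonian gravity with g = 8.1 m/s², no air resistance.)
t = √(2h/g) (with unit conversion) = 0.0007304 h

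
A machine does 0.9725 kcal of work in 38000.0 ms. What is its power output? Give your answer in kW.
P = W/t = 4069 J / 38 s = 107.1 W = 0.1071 kW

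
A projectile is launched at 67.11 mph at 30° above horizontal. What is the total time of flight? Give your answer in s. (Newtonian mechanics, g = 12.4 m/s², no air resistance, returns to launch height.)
T = 2v₀sin(θ)/g (with unit conversion) = 2.419 s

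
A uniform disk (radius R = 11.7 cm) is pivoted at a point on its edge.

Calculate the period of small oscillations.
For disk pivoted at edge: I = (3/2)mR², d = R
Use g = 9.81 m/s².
I/m = (3/2)R² = 0.02053 m²; d = R = 0.117 m
T = 2π√((3/2)R²/(gR)) = 2π√(3R/(2g)) = 0.8404 s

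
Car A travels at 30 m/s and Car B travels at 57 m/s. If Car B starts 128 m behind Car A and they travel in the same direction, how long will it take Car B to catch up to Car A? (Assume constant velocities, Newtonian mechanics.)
Relative speed: v_rel = 57 - 30 = 27 m/s
Time to catch: t = d₀/v_rel = 128/27 = 4.74 s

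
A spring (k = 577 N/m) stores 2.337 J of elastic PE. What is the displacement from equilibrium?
PE = ½kx² → x = √(2PE/k) = √(2×2.337/577) = 0.09 m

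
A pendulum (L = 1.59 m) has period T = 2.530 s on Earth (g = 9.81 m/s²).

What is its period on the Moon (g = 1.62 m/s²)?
T = 2π√(L/g), so T_moon/T_earth = √(g_earth/g_moon)
T_moon = 2π√(1.59/1.62) = 6.225 s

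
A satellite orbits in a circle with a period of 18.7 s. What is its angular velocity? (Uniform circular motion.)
ω = 2π/T = 2π/18.7 = 0.336 rad/s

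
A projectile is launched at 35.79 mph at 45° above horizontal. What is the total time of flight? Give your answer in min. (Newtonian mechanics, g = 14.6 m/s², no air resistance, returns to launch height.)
T = 2v₀sin(θ)/g (with unit conversion) = 0.02583 min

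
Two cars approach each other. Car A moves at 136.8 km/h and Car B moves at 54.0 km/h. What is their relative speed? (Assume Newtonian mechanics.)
v_rel = v_A + v_B = 136.8 + 54.0 = 190.8 km/h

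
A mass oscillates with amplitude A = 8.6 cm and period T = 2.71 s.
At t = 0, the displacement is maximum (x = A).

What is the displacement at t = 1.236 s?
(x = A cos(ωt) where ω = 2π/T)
ω = 2π/T = 2π/2.71 = 2.319 rad/s
x = A cos(ωt) = 8.6×cos(2.319×1.236) = -8.275 cm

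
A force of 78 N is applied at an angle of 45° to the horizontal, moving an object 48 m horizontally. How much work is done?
W = Fd cosθ = 78×48×cos(45°) = 2647.4 J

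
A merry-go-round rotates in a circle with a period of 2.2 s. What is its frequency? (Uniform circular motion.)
f = 1/T = 1/2.2 = 0.4545 Hz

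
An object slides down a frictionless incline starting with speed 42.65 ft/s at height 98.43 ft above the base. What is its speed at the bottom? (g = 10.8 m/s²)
½mv₀² + mgh = ½mv² → v = √(v₀² + 2gh) = √(13² + 2×10.8×30) = 28.58 m/s = 93.78 ft/s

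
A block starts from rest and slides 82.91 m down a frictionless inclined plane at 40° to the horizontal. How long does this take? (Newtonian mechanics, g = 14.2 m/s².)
a = g sin(θ) = 14.2 × sin(40°) = 9.13 m/s²
t = √(2d/a) = √(2 × 82.91 / 9.13) = 4.26 s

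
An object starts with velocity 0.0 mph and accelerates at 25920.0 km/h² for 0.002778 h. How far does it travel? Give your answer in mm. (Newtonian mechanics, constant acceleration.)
d = v₀t + ½at² (with unit conversion) = 100000.0 mm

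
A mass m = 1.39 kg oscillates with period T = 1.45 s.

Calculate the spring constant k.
T = 2π√(m/k) → k = m(2π/T)² = 1.39×(2π/1.45)² = 26.1 N/m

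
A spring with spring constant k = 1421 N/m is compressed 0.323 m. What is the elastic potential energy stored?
PE = ½kx² = ½×1421×0.323² = 74.13 J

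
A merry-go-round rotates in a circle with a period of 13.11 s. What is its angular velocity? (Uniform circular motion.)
ω = 2π/T = 2π/13.11 = 0.4793 rad/s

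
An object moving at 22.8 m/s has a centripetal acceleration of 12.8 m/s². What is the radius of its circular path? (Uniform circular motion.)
r = v²/a_c = 22.8²/12.8 = 40.61 m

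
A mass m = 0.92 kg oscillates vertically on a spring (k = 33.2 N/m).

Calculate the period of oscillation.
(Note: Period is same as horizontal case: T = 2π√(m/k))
T = 2π√(m/k) = 2π√(0.92/33.2) = 1.046 s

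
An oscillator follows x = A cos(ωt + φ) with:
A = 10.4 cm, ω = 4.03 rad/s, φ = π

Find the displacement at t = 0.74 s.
x = A cos(ωt + φ) = 10.4×cos(4.03×0.74 + π) = 10.27 cm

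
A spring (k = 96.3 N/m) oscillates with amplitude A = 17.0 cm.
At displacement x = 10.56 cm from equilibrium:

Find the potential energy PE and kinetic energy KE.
E_total = ½kA² = ½×96.3×(0.17)² = 1.392 J
PE = ½kx² = ½×96.3×(0.1056)² = 0.5369 J
KE = E_total − PE = 0.8546 J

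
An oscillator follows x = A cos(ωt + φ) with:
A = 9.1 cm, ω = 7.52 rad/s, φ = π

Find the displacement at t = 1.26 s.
x = A cos(ωt + φ) = 9.1×cos(7.52×1.26 + π) = 9.088 cm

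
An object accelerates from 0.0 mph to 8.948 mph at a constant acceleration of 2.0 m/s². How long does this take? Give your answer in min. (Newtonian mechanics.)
t = (v - v₀)/a (with unit conversion) = 0.03333 min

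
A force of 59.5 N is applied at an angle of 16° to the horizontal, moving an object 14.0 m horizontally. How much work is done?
W = Fd cosθ = 59.5×14.0×cos(16°) = 800.73 J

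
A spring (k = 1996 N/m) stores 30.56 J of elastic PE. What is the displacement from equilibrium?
PE = ½kx² → x = √(2PE/k) = √(2×30.56/1996) = 0.175 m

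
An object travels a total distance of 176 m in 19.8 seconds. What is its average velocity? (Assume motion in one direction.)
v_avg = Δd / Δt = 176 / 19.8 = 8.89 m/s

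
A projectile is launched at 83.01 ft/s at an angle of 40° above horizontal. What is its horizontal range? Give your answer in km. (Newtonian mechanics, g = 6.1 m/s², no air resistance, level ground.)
R = v₀² sin(2θ) / g (with unit conversion) = 0.1034 km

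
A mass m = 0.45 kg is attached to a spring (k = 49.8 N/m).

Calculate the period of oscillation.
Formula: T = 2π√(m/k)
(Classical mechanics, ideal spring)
T = 2π√(m/k) = 2π√(0.45/49.8) = 0.5973 s; f = 1/T = 1.674 Hz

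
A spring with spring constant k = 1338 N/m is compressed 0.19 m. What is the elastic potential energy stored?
PE = ½kx² = ½×1338×0.19² = 24.15 J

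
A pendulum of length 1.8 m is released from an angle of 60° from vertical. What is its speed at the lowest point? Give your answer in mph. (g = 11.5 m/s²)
h = L(1 − cosθ) = 1.8×(1 − cos60°) = 0.9 m
v = √(2gh) = √(2×11.5×0.9) = 4.55 m/s = 10.18 mph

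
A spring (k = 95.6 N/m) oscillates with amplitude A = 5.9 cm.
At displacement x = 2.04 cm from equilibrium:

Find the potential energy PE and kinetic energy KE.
E_total = ½kA² = ½×95.6×(0.059)² = 0.1664 J
PE = ½kx² = ½×95.6×(0.0204)² = 0.01989 J
KE = E_total − PE = 0.1465 J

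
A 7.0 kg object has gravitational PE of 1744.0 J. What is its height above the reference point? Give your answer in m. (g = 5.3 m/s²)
PE = mgh → h = PE/(mg) = 1744 J / (7 kg × 5.3 m/s²) = 47.01 m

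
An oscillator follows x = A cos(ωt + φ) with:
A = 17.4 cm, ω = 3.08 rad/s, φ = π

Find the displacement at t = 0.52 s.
x = A cos(ωt + φ) = 17.4×cos(3.08×0.52 + π) = 0.5359 cm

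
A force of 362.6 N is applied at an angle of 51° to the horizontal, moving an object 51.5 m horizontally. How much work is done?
W = Fd cosθ = 362.6×51.5×cos(51°) = 11752.0 J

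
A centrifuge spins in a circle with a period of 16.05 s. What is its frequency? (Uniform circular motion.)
f = 1/T = 1/16.05 = 0.0623 Hz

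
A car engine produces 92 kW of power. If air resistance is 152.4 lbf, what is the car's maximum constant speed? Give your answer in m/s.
P = Fv → v = P/F = 92000 W / 677.9 N = 135.7 m/s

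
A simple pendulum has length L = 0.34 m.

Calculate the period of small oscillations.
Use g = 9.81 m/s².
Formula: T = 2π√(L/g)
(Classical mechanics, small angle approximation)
T = 2π√(L/g) = 2π√(0.34/9.81) = 1.17 s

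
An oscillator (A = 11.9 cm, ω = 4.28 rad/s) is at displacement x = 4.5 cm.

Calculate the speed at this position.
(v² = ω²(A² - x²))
v = ω√(A² − x²) = 4.28×√(0.119² − 0.045²) = 0.4715 m/s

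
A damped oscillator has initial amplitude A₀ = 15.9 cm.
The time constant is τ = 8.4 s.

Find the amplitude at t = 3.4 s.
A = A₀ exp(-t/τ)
A = A₀ exp(−t/τ) = 15.9×exp(−3.4/8.4) = 10.61 cm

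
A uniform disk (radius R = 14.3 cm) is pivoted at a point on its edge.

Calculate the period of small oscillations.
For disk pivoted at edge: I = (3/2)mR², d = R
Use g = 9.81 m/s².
I/m = (3/2)R² = 0.03067 m²; d = R = 0.143 m
T = 2π√((3/2)R²/(gR)) = 2π√(3R/(2g)) = 0.9291 s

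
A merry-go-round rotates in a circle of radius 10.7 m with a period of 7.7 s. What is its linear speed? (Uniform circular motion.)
v = 2πr/T = 2π×10.7/7.7 = 8.73 m/s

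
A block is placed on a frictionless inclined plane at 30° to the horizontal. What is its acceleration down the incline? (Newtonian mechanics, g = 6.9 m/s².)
a = g sin(θ) = 6.9 × sin(30°) = 6.9 × 0.5 = 3.45 m/s²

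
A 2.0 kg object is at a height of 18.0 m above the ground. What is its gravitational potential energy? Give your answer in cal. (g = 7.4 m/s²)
PE = mgh = 2 kg × 7.4 m/s² × 18 m = 266.4 J = 63.67 cal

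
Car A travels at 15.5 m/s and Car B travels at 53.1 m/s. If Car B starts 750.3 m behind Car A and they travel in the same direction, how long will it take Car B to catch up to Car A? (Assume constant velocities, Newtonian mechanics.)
Relative speed: v_rel = 53.1 - 15.5 = 37.6 m/s
Time to catch: t = d₀/v_rel = 750.3/37.6 = 19.95 s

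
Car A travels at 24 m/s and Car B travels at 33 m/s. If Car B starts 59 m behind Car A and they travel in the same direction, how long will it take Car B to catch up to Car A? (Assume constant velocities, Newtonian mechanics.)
Relative speed: v_rel = 33 - 24 = 9 m/s
Time to catch: t = d₀/v_rel = 59/9 = 6.56 s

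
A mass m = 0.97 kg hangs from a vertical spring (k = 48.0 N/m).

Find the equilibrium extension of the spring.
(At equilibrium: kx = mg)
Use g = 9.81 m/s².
x_eq = mg/k = 0.97×9.81/48.0 = 0.1982 m = 19.82 cm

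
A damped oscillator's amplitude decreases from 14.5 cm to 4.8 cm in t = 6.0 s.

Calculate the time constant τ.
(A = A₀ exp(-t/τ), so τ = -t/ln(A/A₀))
A/A₀ = 4.8/14.5 = 0.331; ln(A/A₀) = -1.106
τ = −t/ln(A/A₀) = −6.0/-1.106 = 5.427 s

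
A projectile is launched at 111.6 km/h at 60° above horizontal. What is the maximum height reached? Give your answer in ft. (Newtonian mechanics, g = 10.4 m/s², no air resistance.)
H = v₀²sin²(θ)/(2g) (with unit conversion) = 113.7 ft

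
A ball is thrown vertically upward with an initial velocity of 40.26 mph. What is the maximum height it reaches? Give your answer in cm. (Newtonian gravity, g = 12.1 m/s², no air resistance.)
h_max = v₀²/(2g) (with unit conversion) = 1339.0 cm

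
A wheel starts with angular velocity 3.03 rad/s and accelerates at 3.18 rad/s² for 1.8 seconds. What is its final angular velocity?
ω = ω₀ + αt = 3.03 + 3.18 × 1.8 = 8.75 rad/s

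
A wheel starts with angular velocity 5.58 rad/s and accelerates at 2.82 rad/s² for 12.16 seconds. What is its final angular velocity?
ω = ω₀ + αt = 5.58 + 2.82 × 12.16 = 39.87 rad/s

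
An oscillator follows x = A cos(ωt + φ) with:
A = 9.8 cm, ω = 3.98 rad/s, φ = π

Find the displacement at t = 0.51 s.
x = A cos(ωt + φ) = 9.8×cos(3.98×0.51 + π) = 4.342 cm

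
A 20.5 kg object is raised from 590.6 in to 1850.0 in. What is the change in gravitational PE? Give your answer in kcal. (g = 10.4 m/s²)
ΔPE = mg(h₂ − h₁) = 20.5 kg × 10.4 m/s² × (46.99 − 15) m = 6820 J = 1.63 kcal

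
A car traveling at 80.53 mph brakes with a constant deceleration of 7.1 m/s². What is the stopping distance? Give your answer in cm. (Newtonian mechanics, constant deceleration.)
d = v₀² / (2a) (with unit conversion) = 9127.0 cm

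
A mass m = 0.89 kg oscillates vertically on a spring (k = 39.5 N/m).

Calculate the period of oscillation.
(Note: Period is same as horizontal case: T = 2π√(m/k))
T = 2π√(m/k) = 2π√(0.89/39.5) = 0.9431 s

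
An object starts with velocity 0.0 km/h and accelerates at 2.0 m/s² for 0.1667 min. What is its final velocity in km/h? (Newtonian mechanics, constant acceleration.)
v = v₀ + at (with unit conversion) = 72.01 km/h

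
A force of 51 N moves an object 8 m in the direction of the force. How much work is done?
W = Fd = 51×8 = 408.0 J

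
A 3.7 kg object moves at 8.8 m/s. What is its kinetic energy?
KE = ½mv² = ½×3.7×8.8² = 143.264 J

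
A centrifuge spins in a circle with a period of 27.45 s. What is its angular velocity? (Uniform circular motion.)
ω = 2π/T = 2π/27.45 = 0.2289 rad/s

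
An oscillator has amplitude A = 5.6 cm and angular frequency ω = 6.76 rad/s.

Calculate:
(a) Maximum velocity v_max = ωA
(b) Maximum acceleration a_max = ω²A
v_max = ωA = 6.76×0.056 = 0.3786 m/s
a_max = ω²A = 6.76²×0.056 = 2.559 m/s²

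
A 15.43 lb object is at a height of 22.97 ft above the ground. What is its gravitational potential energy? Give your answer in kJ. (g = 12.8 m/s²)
PE = mgh = 6.999 kg × 12.8 m/s² × 7.001 m = 627.2 J = 0.6272 kJ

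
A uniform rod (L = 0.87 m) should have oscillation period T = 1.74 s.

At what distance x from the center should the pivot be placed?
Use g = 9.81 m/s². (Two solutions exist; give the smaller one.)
T = 2π√((L²/12 + x²)/(gx)). Let c = T²g/(4π²) = 0.7523.
x² − cx + L²/12 = 0 → x = (c − √(c² − L²/3))/2 = 0.09612 m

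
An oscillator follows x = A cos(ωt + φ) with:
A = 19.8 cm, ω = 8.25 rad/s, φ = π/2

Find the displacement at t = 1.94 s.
x = A cos(ωt + φ) = 19.8×cos(8.25×1.94 + π/2) = 5.795 cm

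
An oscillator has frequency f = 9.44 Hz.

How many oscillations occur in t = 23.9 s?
n = f×t = 9.44×23.9 = 225.6 oscillations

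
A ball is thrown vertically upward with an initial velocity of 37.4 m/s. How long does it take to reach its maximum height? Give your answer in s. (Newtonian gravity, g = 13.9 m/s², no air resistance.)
t_up = v₀/g = 2.691 s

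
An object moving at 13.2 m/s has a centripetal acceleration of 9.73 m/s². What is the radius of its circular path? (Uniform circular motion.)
r = v²/a_c = 13.2²/9.73 = 17.91 m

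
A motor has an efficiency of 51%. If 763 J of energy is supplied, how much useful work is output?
W_out = η × W_in = 0.51 × 763 = 389.13 J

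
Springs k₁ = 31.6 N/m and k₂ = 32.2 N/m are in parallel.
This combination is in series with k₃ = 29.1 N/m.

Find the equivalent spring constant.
k₁₂ = k₁ + k₂ = 63.8 N/m (parallel)
1/k_eq = 1/k₁₂ + 1/k₃ → k_eq = 19.98 N/m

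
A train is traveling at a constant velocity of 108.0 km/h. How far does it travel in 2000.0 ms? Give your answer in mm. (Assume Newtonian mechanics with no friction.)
d = vt (with unit conversion) = 60000.0 mm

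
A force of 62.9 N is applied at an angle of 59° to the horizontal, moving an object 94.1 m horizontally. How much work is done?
W = Fd cosθ = 62.9×94.1×cos(59°) = 3048.5 J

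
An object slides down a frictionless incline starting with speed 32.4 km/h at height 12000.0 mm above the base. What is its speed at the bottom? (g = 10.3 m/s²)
½mv₀² + mgh = ½mv² → v = √(v₀² + 2gh) = √(9² + 2×10.3×12) = 18.12 m/s = 65.22 km/h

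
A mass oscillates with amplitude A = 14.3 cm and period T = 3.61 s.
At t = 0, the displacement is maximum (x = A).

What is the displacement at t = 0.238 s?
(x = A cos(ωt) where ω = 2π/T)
ω = 2π/T = 2π/3.61 = 1.74 rad/s
x = A cos(ωt) = 14.3×cos(1.74×0.238) = 13.09 cm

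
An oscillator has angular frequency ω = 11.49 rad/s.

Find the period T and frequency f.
T = 2π/ω = 2π/11.49 = 0.5468 s; f = ω/2π = 1.829 Hz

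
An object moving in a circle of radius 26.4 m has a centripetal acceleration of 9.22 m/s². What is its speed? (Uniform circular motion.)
v = √(a_c × r) = √(9.22 × 26.4) = 15.6 m/s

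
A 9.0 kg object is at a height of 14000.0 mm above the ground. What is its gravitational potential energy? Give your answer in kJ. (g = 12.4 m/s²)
PE = mgh = 9 kg × 12.4 m/s² × 14 m = 1562 J = 1.562 kJ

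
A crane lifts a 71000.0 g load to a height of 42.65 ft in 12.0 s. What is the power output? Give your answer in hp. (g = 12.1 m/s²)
W = mgh = 71×12.1×13 = 1.117e+04 J
P = W/t = 1.117e+04/12 = 930.7 W = 1.248 hp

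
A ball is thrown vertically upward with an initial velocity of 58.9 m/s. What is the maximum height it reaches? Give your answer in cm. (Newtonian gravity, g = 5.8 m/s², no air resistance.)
h_max = v₀²/(2g) (with unit conversion) = 29910.0 cm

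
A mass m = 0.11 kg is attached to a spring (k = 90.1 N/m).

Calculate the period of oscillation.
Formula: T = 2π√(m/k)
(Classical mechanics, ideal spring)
T = 2π√(m/k) = 2π√(0.11/90.1) = 0.2195 s; f = 1/T = 4.555 Hz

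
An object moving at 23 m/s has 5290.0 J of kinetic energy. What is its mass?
KE = ½mv² → m = 2KE/v² = 2×5290.0/23² = 20.0 kg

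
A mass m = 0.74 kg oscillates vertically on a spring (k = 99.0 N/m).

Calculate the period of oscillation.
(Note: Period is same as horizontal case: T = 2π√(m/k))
T = 2π√(m/k) = 2π√(0.74/99.0) = 0.5432 s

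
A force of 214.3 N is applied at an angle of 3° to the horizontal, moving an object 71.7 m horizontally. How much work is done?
W = Fd cosθ = 214.3×71.7×cos(3°) = 15344.0 J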